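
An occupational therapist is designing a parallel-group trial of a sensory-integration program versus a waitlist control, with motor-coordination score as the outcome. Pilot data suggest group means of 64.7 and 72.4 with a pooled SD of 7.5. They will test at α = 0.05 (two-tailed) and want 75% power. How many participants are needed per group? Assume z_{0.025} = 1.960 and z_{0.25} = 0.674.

Cohen's d = |M₁ − M₂| / SD_pooled = |64.7 − 72.4| / 7.5 = 7.7 / 7.5 = 1.027.
For two independent groups with equal n: n = 2·((z_{α/2} + z_β) / d)².
z_{α/2} + z_β = 1.960 + 0.674 = 2.634.
n = 2 × (2.634 / 1.027)² = 2 × 2.565² = 2 × 6.58 = 13.2.
Round up to the next whole participant.

n = 14 per group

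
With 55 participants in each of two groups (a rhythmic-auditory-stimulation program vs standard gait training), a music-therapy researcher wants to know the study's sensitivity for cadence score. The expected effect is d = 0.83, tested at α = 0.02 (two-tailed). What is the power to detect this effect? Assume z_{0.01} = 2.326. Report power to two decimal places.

power ≈ 0.98

For two equal groups, power = Φ(d·√(n/2) − z_{α/2}).
d·√(n/2) = 0.83 × √(55/2) = 0.83 × 5.244 = 4.353.
z_β = 4.353 − 2.326 = 2.027.
Power = Φ(2.027) = 0.979.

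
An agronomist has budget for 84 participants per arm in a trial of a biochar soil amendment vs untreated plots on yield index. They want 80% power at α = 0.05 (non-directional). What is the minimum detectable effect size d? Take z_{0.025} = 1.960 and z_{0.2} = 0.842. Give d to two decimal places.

For two independent groups of n = 84 each: d_min = (z_{α/2} + z_β)·√(2/n).
z-sum = 1.960 + 0.842 = 2.802.
d_min = 2.802 × √(2/84) = 2.802 × 0.1543 = 0.432.

d_min ≈ 0.43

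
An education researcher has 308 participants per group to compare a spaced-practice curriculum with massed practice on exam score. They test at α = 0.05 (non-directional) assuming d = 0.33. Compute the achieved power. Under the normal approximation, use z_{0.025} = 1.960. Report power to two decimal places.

power ≈ 0.98

For two equal groups, power = Φ(d·√(n/2) − z_{α/2}).
d·√(n/2) = 0.33 × √(308/2) = 0.33 × 12.410 = 4.095.
z_β = 4.095 − 1.960 = 2.135.
Power = Φ(2.135) = 0.984.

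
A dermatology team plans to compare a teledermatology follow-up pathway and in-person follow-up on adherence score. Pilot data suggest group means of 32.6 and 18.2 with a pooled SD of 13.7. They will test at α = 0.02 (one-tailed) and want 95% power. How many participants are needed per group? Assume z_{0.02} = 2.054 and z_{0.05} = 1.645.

Cohen's d = |M₁ − M₂| / SD_pooled = |32.6 − 18.2| / 13.7 = 14.4 / 13.7 = 1.051.
For two independent groups with equal n: n = 2·((z_{α} + z_β) / d)².
z_{α} + z_β = 2.054 + 1.645 = 3.699.
n = 2 × (3.699 / 1.051)² = 2 × 3.520² = 2 × 12.39 = 24.8.
Round up to the next whole participant.

n = 25 per group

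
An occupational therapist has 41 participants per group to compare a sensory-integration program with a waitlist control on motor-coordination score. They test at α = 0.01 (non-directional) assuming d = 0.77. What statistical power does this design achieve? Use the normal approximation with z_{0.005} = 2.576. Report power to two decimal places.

For two equal groups, power = Φ(d·√(n/2) − z_{α/2}).
d·√(n/2) = 0.77 × √(41/2) = 0.77 × 4.528 = 3.486.
z_β = 3.486 − 2.576 = 0.910.
Power = Φ(0.910) = 0.819.

power ≈ 0.82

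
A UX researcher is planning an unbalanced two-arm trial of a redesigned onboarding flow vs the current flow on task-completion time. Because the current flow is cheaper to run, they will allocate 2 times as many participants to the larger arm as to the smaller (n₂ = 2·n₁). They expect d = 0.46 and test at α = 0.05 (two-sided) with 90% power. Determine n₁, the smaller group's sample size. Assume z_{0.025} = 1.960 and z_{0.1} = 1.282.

With allocation ratio k = n₂/n₁ = 2, Var(x̄₁−x̄₂) = σ²(1/n₁ + 1/(k·n₁)) = σ²·(k+1)/(k·n₁).
So n₁ = (1 + 1/k)·((z_{α/2} + z_β)/d)² = 1.500 × (3.242/0.46)².
n₁ = 1.500 × 49.67 = 74.5.
Round up: n₁ = 75, giving n₂ = 2 × 75 = 150.

n₁ = 75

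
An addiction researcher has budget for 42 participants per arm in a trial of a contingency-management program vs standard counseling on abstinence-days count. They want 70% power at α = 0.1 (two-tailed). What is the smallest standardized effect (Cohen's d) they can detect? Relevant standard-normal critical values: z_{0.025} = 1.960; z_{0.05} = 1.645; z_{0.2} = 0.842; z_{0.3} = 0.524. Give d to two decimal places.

d_min ≈ 0.47

For two independent groups of n = 42 each: d_min = (z_{α/2} + z_β)·√(2/n).
z-sum = 1.645 + 0.524 = 2.169.
d_min = 2.169 × √(2/42) = 2.169 × 0.2182 = 0.473.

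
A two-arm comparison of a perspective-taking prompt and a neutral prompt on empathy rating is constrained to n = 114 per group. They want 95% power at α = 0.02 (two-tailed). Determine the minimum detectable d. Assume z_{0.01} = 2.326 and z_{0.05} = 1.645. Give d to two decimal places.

For two independent groups of n = 114 each: d_min = (z_{α/2} + z_β)·√(2/n).
z-sum = 2.326 + 1.645 = 3.971.
d_min = 3.971 × √(2/114) = 3.971 × 0.1325 = 0.526.

d_min ≈ 0.53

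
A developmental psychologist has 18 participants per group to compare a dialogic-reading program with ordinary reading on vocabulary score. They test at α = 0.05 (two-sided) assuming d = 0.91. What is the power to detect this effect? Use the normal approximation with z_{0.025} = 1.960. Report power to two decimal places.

For two equal groups, power = Φ(d·√(n/2) − z_{α/2}).
d·√(n/2) = 0.91 × √(18/2) = 0.91 × 3.000 = 2.730.
z_β = 2.730 − 1.960 = 0.770.
Power = Φ(0.770) = 0.779.

power ≈ 0.78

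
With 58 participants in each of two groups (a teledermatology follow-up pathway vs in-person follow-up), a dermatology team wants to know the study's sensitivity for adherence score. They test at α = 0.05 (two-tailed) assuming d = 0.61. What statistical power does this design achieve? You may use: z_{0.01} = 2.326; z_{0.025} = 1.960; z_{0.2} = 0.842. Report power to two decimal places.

power ≈ 0.91

For two equal groups, power = Φ(d·√(n/2) − z_{α/2}).
d·√(n/2) = 0.61 × √(58/2) = 0.61 × 5.385 = 3.285.
z_β = 3.285 − 1.960 = 1.325.
Power = Φ(1.325) = 0.907.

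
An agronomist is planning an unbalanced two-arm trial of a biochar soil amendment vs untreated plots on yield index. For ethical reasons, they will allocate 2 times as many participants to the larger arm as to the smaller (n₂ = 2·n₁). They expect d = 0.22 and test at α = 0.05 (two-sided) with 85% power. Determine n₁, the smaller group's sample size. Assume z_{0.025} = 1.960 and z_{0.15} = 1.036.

With allocation ratio k = n₂/n₁ = 2, Var(x̄₁−x̄₂) = σ²(1/n₁ + 1/(k·n₁)) = σ²·(k+1)/(k·n₁).
So n₁ = (1 + 1/k)·((z_{α/2} + z_β)/d)² = 1.500 × (2.996/0.22)².
n₁ = 1.500 × 185.45 = 278.2.
Round up: n₁ = 279, giving n₂ = 2 × 279 = 558.

n₁ = 279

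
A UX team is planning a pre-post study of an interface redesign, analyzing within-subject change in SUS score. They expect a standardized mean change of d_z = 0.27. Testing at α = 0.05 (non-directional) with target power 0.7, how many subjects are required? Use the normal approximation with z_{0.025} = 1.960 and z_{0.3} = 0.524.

n = 85 pairs

For a paired (one-sample on differences) test: n = ((z_{α/2} + z_β) / d)².
z_{α/2} + z_β = 1.960 + 0.524 = 2.484.
n = (2.484 / 0.27)² = 9.200² = 84.64.
Round up.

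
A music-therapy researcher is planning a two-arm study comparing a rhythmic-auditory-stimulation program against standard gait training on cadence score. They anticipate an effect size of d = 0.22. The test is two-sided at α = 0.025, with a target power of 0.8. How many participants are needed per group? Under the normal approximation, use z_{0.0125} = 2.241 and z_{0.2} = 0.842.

n = 393 per group

For two independent groups with equal n: n = 2·((z_{α/2} + z_β) / d)².
z_{α/2} + z_β = 2.241 + 0.842 = 3.083.
n = 2 × (3.083 / 0.22)² = 2 × 14.014² = 2 × 196.38 = 392.8.
Round up to the next whole participant.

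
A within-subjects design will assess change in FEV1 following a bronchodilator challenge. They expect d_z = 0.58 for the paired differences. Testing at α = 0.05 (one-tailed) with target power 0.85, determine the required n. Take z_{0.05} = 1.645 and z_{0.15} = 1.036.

For a paired (one-sample on differences) test: n = ((z_{α} + z_β) / d)².
z_{α} + z_β = 1.645 + 1.036 = 2.681.
n = (2.681 / 0.58)² = 4.622² = 21.37.
Round up.

n = 22 pairs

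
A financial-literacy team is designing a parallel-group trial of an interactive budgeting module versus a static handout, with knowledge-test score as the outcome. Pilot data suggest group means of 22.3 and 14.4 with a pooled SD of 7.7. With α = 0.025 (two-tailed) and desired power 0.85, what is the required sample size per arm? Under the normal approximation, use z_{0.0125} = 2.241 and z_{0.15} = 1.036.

Cohen's d = |M₁ − M₂| / SD_pooled = |22.3 − 14.4| / 7.7 = 7.9 / 7.7 = 1.026.
For two independent groups with equal n: n = 2·((z_{α/2} + z_β) / d)².
z_{α/2} + z_β = 2.241 + 1.036 = 3.277.
n = 2 × (3.277 / 1.026)² = 2 × 3.194² = 2 × 10.20 = 20.4.
Round up to the next whole participant.

n = 21 per group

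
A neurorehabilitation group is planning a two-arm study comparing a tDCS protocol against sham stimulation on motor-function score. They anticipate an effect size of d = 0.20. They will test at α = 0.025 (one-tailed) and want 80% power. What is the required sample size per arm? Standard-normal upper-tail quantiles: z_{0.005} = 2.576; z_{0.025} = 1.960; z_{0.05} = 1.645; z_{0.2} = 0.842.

n = 393 per group

For two independent groups with equal n: n = 2·((z_{α} + z_β) / d)².
z_{α} + z_β = 1.960 + 0.842 = 2.802.
n = 2 × (2.802 / 0.20)² = 2 × 14.010² = 2 × 196.28 = 392.6.
Round up to the next whole participant.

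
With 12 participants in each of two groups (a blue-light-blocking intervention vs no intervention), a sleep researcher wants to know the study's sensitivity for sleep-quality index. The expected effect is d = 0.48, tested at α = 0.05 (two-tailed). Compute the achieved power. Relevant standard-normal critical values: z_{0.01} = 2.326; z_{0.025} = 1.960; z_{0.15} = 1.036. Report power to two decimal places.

For two equal groups, power = Φ(d·√(n/2) − z_{α/2}).
d·√(n/2) = 0.48 × √(12/2) = 0.48 × 2.449 = 1.176.
z_β = 1.176 − 1.960 = -0.784.
Power = Φ(-0.784) = 0.216.

power ≈ 0.22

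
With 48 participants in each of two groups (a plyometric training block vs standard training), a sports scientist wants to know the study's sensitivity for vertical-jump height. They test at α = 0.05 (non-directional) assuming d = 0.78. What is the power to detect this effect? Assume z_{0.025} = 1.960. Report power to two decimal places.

power ≈ 0.97

For two equal groups, power = Φ(d·√(n/2) − z_{α/2}).
d·√(n/2) = 0.78 × √(48/2) = 0.78 × 4.899 = 3.821.
z_β = 3.821 − 1.960 = 1.861.
Power = Φ(1.861) = 0.969.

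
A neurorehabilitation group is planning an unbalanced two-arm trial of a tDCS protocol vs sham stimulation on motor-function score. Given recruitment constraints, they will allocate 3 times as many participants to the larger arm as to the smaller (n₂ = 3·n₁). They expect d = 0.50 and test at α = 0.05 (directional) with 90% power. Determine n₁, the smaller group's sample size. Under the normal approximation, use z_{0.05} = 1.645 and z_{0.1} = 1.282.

n₁ = 46

With allocation ratio k = n₂/n₁ = 3, Var(x̄₁−x̄₂) = σ²(1/n₁ + 1/(k·n₁)) = σ²·(k+1)/(k·n₁).
So n₁ = (1 + 1/k)·((z_{α} + z_β)/d)² = 1.333 × (2.927/0.50)².
n₁ = 1.333 × 34.27 = 45.7.
Round up: n₁ = 46, giving n₂ = 3 × 46 = 138.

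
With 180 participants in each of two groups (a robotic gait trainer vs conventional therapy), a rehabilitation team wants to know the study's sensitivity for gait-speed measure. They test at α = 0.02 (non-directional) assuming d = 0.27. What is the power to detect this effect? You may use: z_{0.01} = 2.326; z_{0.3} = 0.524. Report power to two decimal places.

For two equal groups, power = Φ(d·√(n/2) − z_{α/2}).
d·√(n/2) = 0.27 × √(180/2) = 0.27 × 9.487 = 2.561.
z_β = 2.561 − 2.326 = 0.235.
Power = Φ(0.235) = 0.593.

power ≈ 0.59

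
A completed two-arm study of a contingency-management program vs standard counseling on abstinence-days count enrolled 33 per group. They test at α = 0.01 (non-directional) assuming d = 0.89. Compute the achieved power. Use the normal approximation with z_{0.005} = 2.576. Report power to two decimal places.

For two equal groups, power = Φ(d·√(n/2) − z_{α/2}).
d·√(n/2) = 0.89 × √(33/2) = 0.89 × 4.062 = 3.615.
z_β = 3.615 − 2.576 = 1.039.
Power = Φ(1.039) = 0.851.

power ≈ 0.85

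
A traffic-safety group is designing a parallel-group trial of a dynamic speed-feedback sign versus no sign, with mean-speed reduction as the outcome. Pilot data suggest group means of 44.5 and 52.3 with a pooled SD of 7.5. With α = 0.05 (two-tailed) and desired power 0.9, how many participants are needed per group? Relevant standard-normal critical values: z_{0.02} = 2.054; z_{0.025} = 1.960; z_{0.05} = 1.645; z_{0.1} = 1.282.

Cohen's d = |M₁ − M₂| / SD_pooled = |44.5 − 52.3| / 7.5 = 7.8 / 7.5 = 1.040.
For two independent groups with equal n: n = 2·((z_{α/2} + z_β) / d)².
z_{α/2} + z_β = 1.960 + 1.282 = 3.242.
n = 2 × (3.242 / 1.040)² = 2 × 3.117² = 2 × 9.72 = 19.4.
Round up to the next whole participant.

n = 20 per group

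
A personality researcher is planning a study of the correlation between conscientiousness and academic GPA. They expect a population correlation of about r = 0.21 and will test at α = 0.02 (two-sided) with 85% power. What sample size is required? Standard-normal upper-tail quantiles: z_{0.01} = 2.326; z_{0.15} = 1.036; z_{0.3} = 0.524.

n = 252

Fisher's z: C = ½·ln((1+r)/(1−r)) = ½·ln(1.5316) = 0.2132.
n = ((z_{α/2} + z_β)/C)² + 3.
(2.326 + 1.036) / 0.2132 = 3.362 / 0.2132 = 15.769.
n = 15.769² + 3 = 248.67 + 3 = 251.7.
Round up.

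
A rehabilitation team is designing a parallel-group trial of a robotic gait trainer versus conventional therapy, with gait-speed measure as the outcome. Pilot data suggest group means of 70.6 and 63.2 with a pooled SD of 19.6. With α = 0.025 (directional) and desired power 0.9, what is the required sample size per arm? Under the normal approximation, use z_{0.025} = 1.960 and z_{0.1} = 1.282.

n = 148 per group

Cohen's d = |M₁ − M₂| / SD_pooled = |70.6 − 63.2| / 19.6 = 7.4 / 19.6 = 0.378.
For two independent groups with equal n: n = 2·((z_{α} + z_β) / d)².
z_{α} + z_β = 1.960 + 1.282 = 3.242.
n = 2 × (3.242 / 0.378)² = 2 × 8.577² = 2 × 73.56 = 147.1.
Round up to the next whole participant.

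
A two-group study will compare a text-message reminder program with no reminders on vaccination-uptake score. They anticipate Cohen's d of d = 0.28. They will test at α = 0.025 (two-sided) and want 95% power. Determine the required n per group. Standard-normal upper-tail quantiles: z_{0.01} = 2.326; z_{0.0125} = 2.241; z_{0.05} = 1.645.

n = 386 per group

For two independent groups with equal n: n = 2·((z_{α/2} + z_β) / d)².
z_{α/2} + z_β = 2.241 + 1.645 = 3.886.
n = 2 × (3.886 / 0.28)² = 2 × 13.879² = 2 × 192.61 = 385.2.
Round up to the next whole participant.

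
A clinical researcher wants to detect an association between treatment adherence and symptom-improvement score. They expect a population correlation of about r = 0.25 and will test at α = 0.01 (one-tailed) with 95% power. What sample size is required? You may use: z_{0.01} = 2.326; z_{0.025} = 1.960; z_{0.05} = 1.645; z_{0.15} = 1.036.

Fisher's z: C = ½·ln((1+r)/(1−r)) = ½·ln(1.6667) = 0.2554.
n = ((z_{α} + z_β)/C)² + 3.
(2.326 + 1.645) / 0.2554 = 3.971 / 0.2554 = 15.548.
n = 15.548² + 3 = 241.75 + 3 = 244.7.
Round up.

n = 245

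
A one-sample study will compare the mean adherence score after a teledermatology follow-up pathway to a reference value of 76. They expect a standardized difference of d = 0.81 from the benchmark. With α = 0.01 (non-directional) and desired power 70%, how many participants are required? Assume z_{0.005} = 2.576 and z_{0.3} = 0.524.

n = 15

For a one-sample test: n = ((z_{α/2} + z_β) / d)².
z_{α/2} + z_β = 2.576 + 0.524 = 3.100.
n = (3.100 / 0.81)² = 3.827² = 14.65.
Round up.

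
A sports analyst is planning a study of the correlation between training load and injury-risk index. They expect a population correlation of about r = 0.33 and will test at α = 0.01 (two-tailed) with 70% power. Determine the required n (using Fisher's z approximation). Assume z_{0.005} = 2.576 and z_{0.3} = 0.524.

Fisher's z: C = ½·ln((1+r)/(1−r)) = ½·ln(1.9851) = 0.3428.
n = ((z_{α/2} + z_β)/C)² + 3.
(2.576 + 0.524) / 0.3428 = 3.100 / 0.3428 = 9.043.
n = 9.043² + 3 = 81.78 + 3 = 84.8.
Round up.

n = 85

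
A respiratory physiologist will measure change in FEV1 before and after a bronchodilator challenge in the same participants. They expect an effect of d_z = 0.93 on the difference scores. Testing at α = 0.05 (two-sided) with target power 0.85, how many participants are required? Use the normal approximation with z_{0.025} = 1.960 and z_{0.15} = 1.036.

For a paired (one-sample on differences) test: n = ((z_{α/2} + z_β) / d)².
z_{α/2} + z_β = 1.960 + 1.036 = 2.996.
n = (2.996 / 0.93)² = 3.222² = 10.38.
Round up.

n = 11 pairs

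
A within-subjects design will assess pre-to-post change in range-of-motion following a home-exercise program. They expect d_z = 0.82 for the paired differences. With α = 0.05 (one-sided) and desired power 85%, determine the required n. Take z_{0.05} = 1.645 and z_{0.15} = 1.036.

For a paired (one-sample on differences) test: n = ((z_{α} + z_β) / d)².
z_{α} + z_β = 1.645 + 1.036 = 2.681.
n = (2.681 / 0.82)² = 3.270² = 10.69.
Round up.

n = 11 pairs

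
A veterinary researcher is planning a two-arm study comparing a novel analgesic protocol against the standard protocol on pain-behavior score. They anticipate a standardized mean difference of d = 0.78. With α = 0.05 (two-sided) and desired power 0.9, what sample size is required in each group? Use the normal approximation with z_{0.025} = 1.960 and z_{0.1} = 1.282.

n = 35 per group

For two independent groups with equal n: n = 2·((z_{α/2} + z_β) / d)².
z_{α/2} + z_β = 1.960 + 1.282 = 3.242.
n = 2 × (3.242 / 0.78)² = 2 × 4.156² = 2 × 17.28 = 34.6.
Round up to the next whole participant.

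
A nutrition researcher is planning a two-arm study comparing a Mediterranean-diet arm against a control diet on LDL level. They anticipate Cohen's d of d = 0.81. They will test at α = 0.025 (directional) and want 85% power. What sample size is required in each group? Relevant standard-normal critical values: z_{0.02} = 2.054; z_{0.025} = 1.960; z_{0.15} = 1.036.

n = 28 per group

For two independent groups with equal n: n = 2·((z_{α} + z_β) / d)².
z_{α} + z_β = 1.960 + 1.036 = 2.996.
n = 2 × (2.996 / 0.81)² = 2 × 3.699² = 2 × 13.68 = 27.4.
Round up to the next whole participant.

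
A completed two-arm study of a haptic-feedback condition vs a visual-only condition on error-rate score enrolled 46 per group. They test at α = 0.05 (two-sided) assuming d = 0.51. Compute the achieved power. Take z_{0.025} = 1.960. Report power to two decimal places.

power ≈ 0.69

For two equal groups, power = Φ(d·√(n/2) − z_{α/2}).
d·√(n/2) = 0.51 × √(46/2) = 0.51 × 4.796 = 2.446.
z_β = 2.446 − 1.960 = 0.486.
Power = Φ(0.486) = 0.686.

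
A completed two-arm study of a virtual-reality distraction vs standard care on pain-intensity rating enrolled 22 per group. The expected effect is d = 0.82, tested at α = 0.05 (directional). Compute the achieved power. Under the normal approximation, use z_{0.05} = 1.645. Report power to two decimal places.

For two equal groups, power = Φ(d·√(n/2) − z_{α}).
d·√(n/2) = 0.82 × √(22/2) = 0.82 × 3.317 = 2.720.
z_β = 2.720 − 1.645 = 1.075.
Power = Φ(1.075) = 0.859.

power ≈ 0.86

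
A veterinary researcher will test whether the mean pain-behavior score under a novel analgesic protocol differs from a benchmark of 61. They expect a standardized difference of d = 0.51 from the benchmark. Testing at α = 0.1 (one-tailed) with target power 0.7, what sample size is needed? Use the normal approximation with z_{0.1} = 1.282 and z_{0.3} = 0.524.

For a one-sample test: n = ((z_{α} + z_β) / d)².
z_{α} + z_β = 1.282 + 0.524 = 1.806.
n = (1.806 / 0.51)² = 3.541² = 12.54.
Round up.

n = 13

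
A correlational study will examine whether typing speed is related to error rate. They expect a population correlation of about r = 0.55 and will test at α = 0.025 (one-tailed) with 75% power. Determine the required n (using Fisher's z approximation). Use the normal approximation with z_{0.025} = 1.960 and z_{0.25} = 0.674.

n = 22

Fisher's z: C = ½·ln((1+r)/(1−r)) = ½·ln(3.4444) = 0.6184.
n = ((z_{α} + z_β)/C)² + 3.
(1.960 + 0.674) / 0.6184 = 2.634 / 0.6184 = 4.259.
n = 4.259² + 3 = 18.14 + 3 = 21.1.
Round up.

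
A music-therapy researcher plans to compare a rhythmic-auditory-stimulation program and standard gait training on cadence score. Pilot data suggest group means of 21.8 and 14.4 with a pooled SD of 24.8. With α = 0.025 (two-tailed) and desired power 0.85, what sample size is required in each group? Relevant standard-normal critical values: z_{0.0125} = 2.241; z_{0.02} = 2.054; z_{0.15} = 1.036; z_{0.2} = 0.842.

Cohen's d = |M₁ − M₂| / SD_pooled = |21.8 − 14.4| / 24.8 = 7.4 / 24.8 = 0.298.
For two independent groups with equal n: n = 2·((z_{α/2} + z_β) / d)².
z_{α/2} + z_β = 2.241 + 1.036 = 3.277.
n = 2 × (3.277 / 0.298)² = 2 × 10.997² = 2 × 120.93 = 241.9.
Round up to the next whole participant.

n = 242 per group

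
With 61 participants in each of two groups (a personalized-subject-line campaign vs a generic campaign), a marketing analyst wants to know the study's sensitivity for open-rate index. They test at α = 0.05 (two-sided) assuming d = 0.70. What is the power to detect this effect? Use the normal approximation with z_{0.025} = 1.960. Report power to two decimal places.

power ≈ 0.97

For two equal groups, power = Φ(d·√(n/2) − z_{α/2}).
d·√(n/2) = 0.70 × √(61/2) = 0.70 × 5.523 = 3.866.
z_β = 3.866 − 1.960 = 1.906.
Power = Φ(1.906) = 0.972.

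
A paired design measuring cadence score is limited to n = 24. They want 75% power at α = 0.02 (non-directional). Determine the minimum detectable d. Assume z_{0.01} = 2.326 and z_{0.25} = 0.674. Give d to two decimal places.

For a single sample (or paired design) of n = 24: d_min = (z_{α/2} + z_β)/√n.
z-sum = 2.326 + 0.674 = 3.000.
d_min = 3.000 / √24 = 3.000 / 4.899 = 0.612.

d_min ≈ 0.61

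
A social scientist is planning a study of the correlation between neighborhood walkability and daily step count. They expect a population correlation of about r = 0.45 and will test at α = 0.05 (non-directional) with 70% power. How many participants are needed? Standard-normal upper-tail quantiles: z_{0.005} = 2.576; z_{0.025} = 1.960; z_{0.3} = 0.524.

n = 30

Fisher's z: C = ½·ln((1+r)/(1−r)) = ½·ln(2.6364) = 0.4847.
n = ((z_{α/2} + z_β)/C)² + 3.
(1.960 + 0.524) / 0.4847 = 2.484 / 0.4847 = 5.125.
n = 5.125² + 3 = 26.26 + 3 = 29.3.
Round up.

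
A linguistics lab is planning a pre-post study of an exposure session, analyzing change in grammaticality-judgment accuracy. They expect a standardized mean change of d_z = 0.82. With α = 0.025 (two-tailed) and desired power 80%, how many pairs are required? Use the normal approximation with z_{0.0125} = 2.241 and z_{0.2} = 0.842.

n = 15 pairs

For a paired (one-sample on differences) test: n = ((z_{α/2} + z_β) / d)².
z_{α/2} + z_β = 2.241 + 0.842 = 3.083.
n = (3.083 / 0.82)² = 3.760² = 14.14.
Round up.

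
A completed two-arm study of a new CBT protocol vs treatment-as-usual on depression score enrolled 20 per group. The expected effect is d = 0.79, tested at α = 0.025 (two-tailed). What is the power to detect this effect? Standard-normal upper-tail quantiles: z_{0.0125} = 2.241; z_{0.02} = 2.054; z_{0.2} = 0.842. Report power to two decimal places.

power ≈ 0.60

For two equal groups, power = Φ(d·√(n/2) − z_{α/2}).
d·√(n/2) = 0.79 × √(20/2) = 0.79 × 3.162 = 2.498.
z_β = 2.498 − 2.241 = 0.257.
Power = Φ(0.257) = 0.601.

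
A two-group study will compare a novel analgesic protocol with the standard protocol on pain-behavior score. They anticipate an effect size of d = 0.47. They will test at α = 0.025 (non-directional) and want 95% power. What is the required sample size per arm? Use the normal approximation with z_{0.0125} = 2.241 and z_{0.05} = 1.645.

n = 137 per group

For two independent groups with equal n: n = 2·((z_{α/2} + z_β) / d)².
z_{α/2} + z_β = 2.241 + 1.645 = 3.886.
n = 2 × (3.886 / 0.47)² = 2 × 8.268² = 2 × 68.36 = 136.7.
Round up to the next whole participant.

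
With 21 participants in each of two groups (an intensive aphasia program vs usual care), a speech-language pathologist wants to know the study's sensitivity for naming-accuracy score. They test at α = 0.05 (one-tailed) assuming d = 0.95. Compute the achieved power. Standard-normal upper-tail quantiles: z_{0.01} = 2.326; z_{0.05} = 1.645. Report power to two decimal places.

power ≈ 0.92

For two equal groups, power = Φ(d·√(n/2) − z_{α}).
d·√(n/2) = 0.95 × √(21/2) = 0.95 × 3.240 = 3.078.
z_β = 3.078 − 1.645 = 1.433.
Power = Φ(1.433) = 0.924.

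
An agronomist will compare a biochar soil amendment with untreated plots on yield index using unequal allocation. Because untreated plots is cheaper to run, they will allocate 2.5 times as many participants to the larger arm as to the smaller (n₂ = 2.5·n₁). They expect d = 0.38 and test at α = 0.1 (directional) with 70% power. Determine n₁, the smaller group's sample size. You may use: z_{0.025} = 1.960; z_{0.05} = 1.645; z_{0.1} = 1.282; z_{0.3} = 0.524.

n₁ = 32

With allocation ratio k = n₂/n₁ = 2.5, Var(x̄₁−x̄₂) = σ²(1/n₁ + 1/(k·n₁)) = σ²·(k+1)/(k·n₁).
So n₁ = (1 + 1/k)·((z_{α} + z_β)/d)² = 1.400 × (1.806/0.38)².
n₁ = 1.400 × 22.59 = 31.6.
Round up: n₁ = 32, giving n₂ = 2.5 × 32 = 80.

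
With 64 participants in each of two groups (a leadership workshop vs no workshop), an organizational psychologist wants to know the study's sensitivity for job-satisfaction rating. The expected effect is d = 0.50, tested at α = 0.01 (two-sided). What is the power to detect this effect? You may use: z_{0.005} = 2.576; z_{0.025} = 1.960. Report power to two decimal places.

For two equal groups, power = Φ(d·√(n/2) − z_{α/2}).
d·√(n/2) = 0.50 × √(64/2) = 0.50 × 5.657 = 2.828.
z_β = 2.828 − 2.576 = 0.252.
Power = Φ(0.252) = 0.600.

power ≈ 0.60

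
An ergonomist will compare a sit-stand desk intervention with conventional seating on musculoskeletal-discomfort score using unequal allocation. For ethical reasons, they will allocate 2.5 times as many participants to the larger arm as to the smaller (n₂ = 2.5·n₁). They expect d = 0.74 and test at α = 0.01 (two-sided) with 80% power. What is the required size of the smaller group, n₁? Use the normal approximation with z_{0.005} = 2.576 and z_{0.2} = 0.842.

With allocation ratio k = n₂/n₁ = 2.5, Var(x̄₁−x̄₂) = σ²(1/n₁ + 1/(k·n₁)) = σ²·(k+1)/(k·n₁).
So n₁ = (1 + 1/k)·((z_{α/2} + z_β)/d)² = 1.400 × (3.418/0.74)².
n₁ = 1.400 × 21.33 = 29.9.
Round up: n₁ = 30, giving n₂ = 2.5 × 30 = 75.

n₁ = 30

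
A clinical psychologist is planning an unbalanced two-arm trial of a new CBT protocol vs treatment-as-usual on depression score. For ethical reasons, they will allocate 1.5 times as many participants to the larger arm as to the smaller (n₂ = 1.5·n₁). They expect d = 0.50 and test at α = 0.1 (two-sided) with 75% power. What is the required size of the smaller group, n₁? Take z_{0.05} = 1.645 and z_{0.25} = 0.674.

n₁ = 36

With allocation ratio k = n₂/n₁ = 1.5, Var(x̄₁−x̄₂) = σ²(1/n₁ + 1/(k·n₁)) = σ²·(k+1)/(k·n₁).
So n₁ = (1 + 1/k)·((z_{α/2} + z_β)/d)² = 1.667 × (2.319/0.50)².
n₁ = 1.667 × 21.51 = 35.9.
Round up: n₁ = 36, giving n₂ = 1.5 × 36 = 54.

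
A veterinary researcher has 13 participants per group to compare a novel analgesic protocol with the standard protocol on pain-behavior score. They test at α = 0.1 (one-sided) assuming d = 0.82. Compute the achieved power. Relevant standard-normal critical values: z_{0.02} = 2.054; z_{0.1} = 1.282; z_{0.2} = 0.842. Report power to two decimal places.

For two equal groups, power = Φ(d·√(n/2) − z_{α}).
d·√(n/2) = 0.82 × √(13/2) = 0.82 × 2.550 = 2.091.
z_β = 2.091 − 1.282 = 0.809.
Power = Φ(0.809) = 0.791.

power ≈ 0.79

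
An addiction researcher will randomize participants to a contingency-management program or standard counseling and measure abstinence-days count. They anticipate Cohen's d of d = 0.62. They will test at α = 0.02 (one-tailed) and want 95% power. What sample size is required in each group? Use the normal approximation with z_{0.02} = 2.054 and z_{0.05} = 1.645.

For two independent groups with equal n: n = 2·((z_{α} + z_β) / d)².
z_{α} + z_β = 2.054 + 1.645 = 3.699.
n = 2 × (3.699 / 0.62)² = 2 × 5.966² = 2 × 35.59 = 71.2.
Round up to the next whole participant.

n = 72 per group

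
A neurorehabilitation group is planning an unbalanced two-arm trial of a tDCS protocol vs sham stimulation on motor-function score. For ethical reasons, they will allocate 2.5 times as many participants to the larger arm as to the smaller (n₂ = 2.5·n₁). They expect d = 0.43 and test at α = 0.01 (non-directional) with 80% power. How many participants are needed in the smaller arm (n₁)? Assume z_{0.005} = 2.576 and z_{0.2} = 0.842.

With allocation ratio k = n₂/n₁ = 2.5, Var(x̄₁−x̄₂) = σ²(1/n₁ + 1/(k·n₁)) = σ²·(k+1)/(k·n₁).
So n₁ = (1 + 1/k)·((z_{α/2} + z_β)/d)² = 1.400 × (3.418/0.43)².
n₁ = 1.400 × 63.18 = 88.5.
Round up: n₁ = 89, giving n₂ = ⌈2.5 × 89⌉ = ⌈222.5⌉ = 223.

n₁ = 89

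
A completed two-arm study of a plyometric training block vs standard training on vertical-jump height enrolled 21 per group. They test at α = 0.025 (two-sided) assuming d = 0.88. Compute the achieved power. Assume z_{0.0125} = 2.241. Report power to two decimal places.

power ≈ 0.73

For two equal groups, power = Φ(d·√(n/2) − z_{α/2}).
d·√(n/2) = 0.88 × √(21/2) = 0.88 × 3.240 = 2.852.
z_β = 2.852 − 2.241 = 0.611.
Power = Φ(0.611) = 0.729.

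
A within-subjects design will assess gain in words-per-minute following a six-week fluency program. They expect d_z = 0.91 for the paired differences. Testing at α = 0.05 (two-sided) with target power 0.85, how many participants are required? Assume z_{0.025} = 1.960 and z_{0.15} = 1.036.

n = 11 pairs

For a paired (one-sample on differences) test: n = ((z_{α/2} + z_β) / d)².
z_{α/2} + z_β = 1.960 + 1.036 = 2.996.
n = (2.996 / 0.91)² = 3.292² = 10.84.
Round up.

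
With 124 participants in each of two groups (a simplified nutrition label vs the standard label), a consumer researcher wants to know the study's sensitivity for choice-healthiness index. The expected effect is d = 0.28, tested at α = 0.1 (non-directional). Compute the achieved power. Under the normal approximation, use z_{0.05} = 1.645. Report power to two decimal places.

power ≈ 0.71

For two equal groups, power = Φ(d·√(n/2) − z_{α/2}).
d·√(n/2) = 0.28 × √(124/2) = 0.28 × 7.874 = 2.205.
z_β = 2.205 − 1.645 = 0.560.
Power = Φ(0.560) = 0.712.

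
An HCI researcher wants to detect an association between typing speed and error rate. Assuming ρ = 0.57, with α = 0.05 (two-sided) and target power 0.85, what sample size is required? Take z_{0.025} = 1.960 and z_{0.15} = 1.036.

n = 25

Fisher's z: C = ½·ln((1+r)/(1−r)) = ½·ln(3.6512) = 0.6475.
n = ((z_{α/2} + z_β)/C)² + 3.
(1.960 + 1.036) / 0.6475 = 2.996 / 0.6475 = 4.627.
n = 4.627² + 3 = 21.41 + 3 = 24.4.
Round up.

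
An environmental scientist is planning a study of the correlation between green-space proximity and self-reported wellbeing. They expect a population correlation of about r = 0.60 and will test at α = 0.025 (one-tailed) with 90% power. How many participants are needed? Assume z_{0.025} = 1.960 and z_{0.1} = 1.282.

n = 25

Fisher's z: C = ½·ln((1+r)/(1−r)) = ½·ln(4.0000) = 0.6931.
n = ((z_{α} + z_β)/C)² + 3.
(1.960 + 1.282) / 0.6931 = 3.242 / 0.6931 = 4.678.
n = 4.678² + 3 = 21.88 + 3 = 24.9.
Round up.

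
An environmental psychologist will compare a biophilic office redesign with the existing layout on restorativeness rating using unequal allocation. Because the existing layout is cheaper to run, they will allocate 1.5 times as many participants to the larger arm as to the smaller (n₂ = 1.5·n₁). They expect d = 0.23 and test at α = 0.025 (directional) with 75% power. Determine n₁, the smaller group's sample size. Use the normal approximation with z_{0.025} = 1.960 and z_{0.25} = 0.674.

With allocation ratio k = n₂/n₁ = 1.5, Var(x̄₁−x̄₂) = σ²(1/n₁ + 1/(k·n₁)) = σ²·(k+1)/(k·n₁).
So n₁ = (1 + 1/k)·((z_{α} + z_β)/d)² = 1.667 × (2.634/0.23)².
n₁ = 1.667 × 131.15 = 218.6.
Round up: n₁ = 219, giving n₂ = ⌈1.5 × 219⌉ = ⌈328.5⌉ = 329.

n₁ = 219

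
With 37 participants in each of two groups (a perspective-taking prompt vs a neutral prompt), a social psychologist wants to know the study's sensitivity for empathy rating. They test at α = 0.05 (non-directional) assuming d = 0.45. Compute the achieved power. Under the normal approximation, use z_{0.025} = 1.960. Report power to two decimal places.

power ≈ 0.49

For two equal groups, power = Φ(d·√(n/2) − z_{α/2}).
d·√(n/2) = 0.45 × √(37/2) = 0.45 × 4.301 = 1.936.
z_β = 1.936 − 1.960 = -0.024.
Power = Φ(-0.024) = 0.490.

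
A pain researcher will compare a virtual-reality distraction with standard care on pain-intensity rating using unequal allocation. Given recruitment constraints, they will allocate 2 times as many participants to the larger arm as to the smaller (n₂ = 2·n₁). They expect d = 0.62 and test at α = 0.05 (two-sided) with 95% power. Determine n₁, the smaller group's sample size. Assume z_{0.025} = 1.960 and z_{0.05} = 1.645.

With allocation ratio k = n₂/n₁ = 2, Var(x̄₁−x̄₂) = σ²(1/n₁ + 1/(k·n₁)) = σ²·(k+1)/(k·n₁).
So n₁ = (1 + 1/k)·((z_{α/2} + z_β)/d)² = 1.500 × (3.605/0.62)².
n₁ = 1.500 × 33.81 = 50.7.
Round up: n₁ = 51, giving n₂ = 2 × 51 = 102.

n₁ = 51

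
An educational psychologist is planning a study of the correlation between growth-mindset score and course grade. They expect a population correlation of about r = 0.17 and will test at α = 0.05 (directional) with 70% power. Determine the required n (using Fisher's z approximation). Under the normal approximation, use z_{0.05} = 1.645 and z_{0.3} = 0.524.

n = 163

Fisher's z: C = ½·ln((1+r)/(1−r)) = ½·ln(1.4096) = 0.1717.
n = ((z_{α} + z_β)/C)² + 3.
(1.645 + 0.524) / 0.1717 = 2.169 / 0.1717 = 12.632.
n = 12.632² + 3 = 159.58 + 3 = 162.6.
Round up.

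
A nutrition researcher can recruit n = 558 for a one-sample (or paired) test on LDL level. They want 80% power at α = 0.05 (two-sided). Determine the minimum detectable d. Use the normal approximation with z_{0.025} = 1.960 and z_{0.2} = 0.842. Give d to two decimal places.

For a single sample (or paired design) of n = 558: d_min = (z_{α/2} + z_β)/√n.
z-sum = 1.960 + 0.842 = 2.802.
d_min = 2.802 / √558 = 2.802 / 23.622 = 0.119.

d_min ≈ 0.12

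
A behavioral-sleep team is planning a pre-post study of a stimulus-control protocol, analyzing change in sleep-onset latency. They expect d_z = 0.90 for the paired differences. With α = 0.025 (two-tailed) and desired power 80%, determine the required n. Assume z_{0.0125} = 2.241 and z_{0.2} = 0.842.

For a paired (one-sample on differences) test: n = ((z_{α/2} + z_β) / d)².
z_{α/2} + z_β = 2.241 + 0.842 = 3.083.
n = (3.083 / 0.90)² = 3.426² = 11.73.
Round up.

n = 12 pairs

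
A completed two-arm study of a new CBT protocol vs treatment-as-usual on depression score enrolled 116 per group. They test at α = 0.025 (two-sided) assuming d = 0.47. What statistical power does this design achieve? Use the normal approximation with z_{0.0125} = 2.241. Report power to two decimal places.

power ≈ 0.91

For two equal groups, power = Φ(d·√(n/2) − z_{α/2}).
d·√(n/2) = 0.47 × √(116/2) = 0.47 × 7.616 = 3.579.
z_β = 3.579 − 2.241 = 1.338.
Power = Φ(1.338) = 0.910.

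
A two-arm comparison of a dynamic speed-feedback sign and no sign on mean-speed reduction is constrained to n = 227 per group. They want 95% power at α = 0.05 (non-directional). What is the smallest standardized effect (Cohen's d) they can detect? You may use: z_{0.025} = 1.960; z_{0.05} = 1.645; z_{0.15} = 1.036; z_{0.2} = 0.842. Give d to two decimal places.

d_min ≈ 0.34

For two independent groups of n = 227 each: d_min = (z_{α/2} + z_β)·√(2/n).
z-sum = 1.960 + 1.645 = 3.605.
d_min = 3.605 × √(2/227) = 3.605 × 0.0939 = 0.338.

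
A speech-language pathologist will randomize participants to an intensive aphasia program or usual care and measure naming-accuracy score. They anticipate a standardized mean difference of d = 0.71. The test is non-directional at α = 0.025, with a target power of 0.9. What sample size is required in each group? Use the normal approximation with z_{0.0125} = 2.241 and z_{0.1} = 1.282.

For two independent groups with equal n: n = 2·((z_{α/2} + z_β) / d)².
z_{α/2} + z_β = 2.241 + 1.282 = 3.523.
n = 2 × (3.523 / 0.71)² = 2 × 4.962² = 2 × 24.62 = 49.2.
Round up to the next whole participant.

n = 50 per group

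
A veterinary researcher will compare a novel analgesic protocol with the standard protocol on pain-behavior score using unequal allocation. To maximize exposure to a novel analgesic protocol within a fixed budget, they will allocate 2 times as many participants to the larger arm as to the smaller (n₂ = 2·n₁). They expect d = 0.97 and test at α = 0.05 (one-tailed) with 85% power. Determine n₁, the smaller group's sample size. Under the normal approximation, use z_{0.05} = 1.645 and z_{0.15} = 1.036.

n₁ = 12

With allocation ratio k = n₂/n₁ = 2, Var(x̄₁−x̄₂) = σ²(1/n₁ + 1/(k·n₁)) = σ²·(k+1)/(k·n₁).
So n₁ = (1 + 1/k)·((z_{α} + z_β)/d)² = 1.500 × (2.681/0.97)².
n₁ = 1.500 × 7.64 = 11.5.
Round up: n₁ = 12, giving n₂ = 2 × 12 = 24.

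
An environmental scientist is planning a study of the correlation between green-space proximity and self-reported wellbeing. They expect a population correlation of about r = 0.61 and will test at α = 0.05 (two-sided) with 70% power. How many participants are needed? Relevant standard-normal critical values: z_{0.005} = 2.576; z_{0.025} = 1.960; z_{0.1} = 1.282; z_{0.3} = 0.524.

Fisher's z: C = ½·ln((1+r)/(1−r)) = ½·ln(4.1282) = 0.7089.
n = ((z_{α/2} + z_β)/C)² + 3.
(1.960 + 0.524) / 0.7089 = 2.484 / 0.7089 = 3.504.
n = 3.504² + 3 = 12.28 + 3 = 15.3.
Round up.

n = 16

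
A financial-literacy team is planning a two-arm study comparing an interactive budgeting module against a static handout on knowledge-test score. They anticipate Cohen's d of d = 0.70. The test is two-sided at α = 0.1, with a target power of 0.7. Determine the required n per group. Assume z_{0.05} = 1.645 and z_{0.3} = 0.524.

For two independent groups with equal n: n = 2·((z_{α/2} + z_β) / d)².
z_{α/2} + z_β = 1.645 + 0.524 = 2.169.
n = 2 × (2.169 / 0.70)² = 2 × 3.099² = 2 × 9.60 = 19.2.
Round up to the next whole participant.

n = 20 per group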